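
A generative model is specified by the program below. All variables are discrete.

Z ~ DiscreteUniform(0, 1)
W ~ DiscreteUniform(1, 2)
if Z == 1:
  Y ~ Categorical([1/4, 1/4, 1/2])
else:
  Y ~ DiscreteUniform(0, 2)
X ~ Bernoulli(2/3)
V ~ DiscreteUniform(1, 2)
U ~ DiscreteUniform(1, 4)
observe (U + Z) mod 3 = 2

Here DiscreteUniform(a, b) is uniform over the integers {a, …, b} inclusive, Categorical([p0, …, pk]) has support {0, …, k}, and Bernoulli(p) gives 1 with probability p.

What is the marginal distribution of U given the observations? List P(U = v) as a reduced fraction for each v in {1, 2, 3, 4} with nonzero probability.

P(U=1) = 1/3, P(U=2) = 1/3, P(U=4) = 1/3

Enumerate traces; 72 have nonzero weight after conditioning:
  (Z=0, W=1, Y=0, X=0, V=1, U=2) weight 1/288
  (Z=0, W=1, Y=0, X=0, V=2, U=2) weight 1/288
  (Z=0, W=1, Y=0, X=1, V=1, U=2) weight 1/144
  (Z=0, W=1, Y=0, X=1, V=2, U=2) weight 1/144
  (Z=0, W=1, Y=1, X=0, V=1, U=2) weight 1/288
  (Z=0, W=1, Y=1, X=0, V=2, U=2) weight 1/288
  (Z=0, W=1, Y=1, X=1, V=1, U=2) weight 1/144
  (Z=0, W=1, Y=1, X=1, V=2, U=2) weight 1/144
  (Z=1, W=1, Y=0, X=0, V=1, U=1) weight 1/384
  (Z=1, W=1, Y=0, X=0, V=1, U=4) weight 1/384
  … 62 more
Group by U:
  weight(U=1) = 1/8
  weight(U=2) = 1/8
  weight(U=4) = 1/8
Total weight = 1/8 + 1/8 + 1/8 = 3/8
P(U=1 | obs) = 1/8 / 3/8 = 1/3
P(U=2 | obs) = 1/8 / 3/8 = 1/3
P(U=4 | obs) = 1/8 / 3/8 = 1/3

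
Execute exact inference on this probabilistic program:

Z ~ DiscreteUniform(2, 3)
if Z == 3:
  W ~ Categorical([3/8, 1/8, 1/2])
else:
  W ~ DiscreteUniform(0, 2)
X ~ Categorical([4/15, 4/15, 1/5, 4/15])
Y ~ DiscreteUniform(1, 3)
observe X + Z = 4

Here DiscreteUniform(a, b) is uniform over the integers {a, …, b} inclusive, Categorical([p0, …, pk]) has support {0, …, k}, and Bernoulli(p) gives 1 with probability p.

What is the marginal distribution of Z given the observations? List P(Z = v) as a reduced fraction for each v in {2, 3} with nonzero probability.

Enumerate traces; 18 have nonzero weight after conditioning:
  (Z=2, W=0, X=2, Y=1) weight 1/90
  (Z=2, W=0, X=2, Y=2) weight 1/90
  (Z=2, W=0, X=2, Y=3) weight 1/90
  (Z=2, W=1, X=2, Y=1) weight 1/90
  (Z=2, W=1, X=2, Y=2) weight 1/90
  (Z=2, W=1, X=2, Y=3) weight 1/90
  (Z=2, W=2, X=2, Y=1) weight 1/90
  (Z=2, W=2, X=2, Y=2) weight 1/90
  (Z=3, W=0, X=1, Y=1) weight 1/60
  … 9 more
Group by Z:
  weight(Z=2) = 1/10
  weight(Z=3) = 2/15
Total weight = 1/10 + 2/15 = 7/30
P(Z=2 | obs) = 1/10 / 7/30 = 3/7
P(Z=3 | obs) = 2/15 / 7/30 = 4/7

P(Z=2) = 3/7, P(Z=3) = 4/7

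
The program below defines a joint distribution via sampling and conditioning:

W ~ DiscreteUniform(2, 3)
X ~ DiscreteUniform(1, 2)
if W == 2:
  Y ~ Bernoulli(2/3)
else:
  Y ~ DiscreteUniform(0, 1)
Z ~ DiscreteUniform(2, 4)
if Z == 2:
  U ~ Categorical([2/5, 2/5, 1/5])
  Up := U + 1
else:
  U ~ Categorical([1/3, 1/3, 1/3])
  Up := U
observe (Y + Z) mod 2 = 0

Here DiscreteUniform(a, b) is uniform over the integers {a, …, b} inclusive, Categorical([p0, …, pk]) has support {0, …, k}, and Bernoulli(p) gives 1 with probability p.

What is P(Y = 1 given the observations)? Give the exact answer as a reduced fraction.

Enumerate traces; 36 have nonzero weight after conditioning:
  (W=2, X=1, Y=0, Z=2, U=0) weight 1/90
  (W=2, X=1, Y=0, Z=2, U=1) weight 1/90
  (W=2, X=1, Y=0, Z=2, U=2) weight 1/180
  (W=2, X=1, Y=0, Z=4, U=0) weight 1/108
  (W=2, X=1, Y=0, Z=4, U=1) weight 1/108
  (W=2, X=1, Y=0, Z=4, U=2) weight 1/108
  (W=2, X=1, Y=1, Z=3, U=0) weight 1/54
  (W=2, X=1, Y=1, Z=3, U=1) weight 1/54
  … 28 more
Group by Y:
  weight(Y=0) = 5/18
  weight(Y=1) = 7/36
Total weight = 5/18 + 7/36 = 17/36
P(Y=0 | obs) = 5/18 / 17/36 = 10/17
P(Y=1 | obs) = 7/36 / 17/36 = 7/17

P(Y = 1 | obs) = 7/17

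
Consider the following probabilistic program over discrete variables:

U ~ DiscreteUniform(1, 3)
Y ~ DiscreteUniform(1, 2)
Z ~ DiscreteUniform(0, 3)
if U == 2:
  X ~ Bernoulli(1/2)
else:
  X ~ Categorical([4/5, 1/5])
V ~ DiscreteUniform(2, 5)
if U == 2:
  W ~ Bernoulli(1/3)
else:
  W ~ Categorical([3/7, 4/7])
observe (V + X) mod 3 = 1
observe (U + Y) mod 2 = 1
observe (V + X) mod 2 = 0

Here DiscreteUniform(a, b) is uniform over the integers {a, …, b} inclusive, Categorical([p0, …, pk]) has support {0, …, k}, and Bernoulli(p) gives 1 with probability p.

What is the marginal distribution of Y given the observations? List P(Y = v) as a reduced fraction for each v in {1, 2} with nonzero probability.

Enumerate traces; 48 have nonzero weight after conditioning:
  (U=1, Y=2, Z=0, X=0, V=4, W=0) weight 1/280
  (U=1, Y=2, Z=0, X=0, V=4, W=1) weight 1/210
  (U=1, Y=2, Z=0, X=1, V=3, W=0) weight 1/1120
  (U=1, Y=2, Z=0, X=1, V=3, W=1) weight 1/840
  (U=1, Y=2, Z=1, X=0, V=4, W=0) weight 1/280
  (U=1, Y=2, Z=1, X=0, V=4, W=1) weight 1/210
  (U=1, Y=2, Z=1, X=1, V=3, W=0) weight 1/1120
  (U=1, Y=2, Z=1, X=1, V=3, W=1) weight 1/840
  (U=2, Y=1, Z=0, X=0, V=4, W=0) weight 1/288
  … 39 more
Group by Y:
  weight(Y=1) = 1/24
  weight(Y=2) = 1/12
Total weight = 1/24 + 1/12 = 1/8
P(Y=1 | obs) = 1/24 / 1/8 = 1/3
P(Y=2 | obs) = 1/12 / 1/8 = 2/3

P(Y=1) = 1/3, P(Y=2) = 2/3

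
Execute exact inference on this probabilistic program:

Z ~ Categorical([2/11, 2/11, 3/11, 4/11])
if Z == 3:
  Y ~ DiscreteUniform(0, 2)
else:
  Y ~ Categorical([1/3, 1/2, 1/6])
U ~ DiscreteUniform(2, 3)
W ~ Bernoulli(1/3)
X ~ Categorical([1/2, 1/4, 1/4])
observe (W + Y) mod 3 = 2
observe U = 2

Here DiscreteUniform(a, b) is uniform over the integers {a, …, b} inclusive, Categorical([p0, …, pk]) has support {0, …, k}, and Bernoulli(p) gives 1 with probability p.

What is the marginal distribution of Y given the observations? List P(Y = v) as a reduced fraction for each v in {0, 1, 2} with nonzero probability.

Enumerate traces; 24 have nonzero weight after conditioning:
  (Z=0, Y=1, U=2, W=1, X=0) weight 1/132
  (Z=0, Y=1, U=2, W=1, X=1) weight 1/264
  (Z=0, Y=1, U=2, W=1, X=2) weight 1/264
  (Z=0, Y=2, U=2, W=0, X=0) weight 1/198
  (Z=0, Y=2, U=2, W=0, X=1) weight 1/396
  (Z=0, Y=2, U=2, W=0, X=2) weight 1/396
  (Z=1, Y=1, U=2, W=1, X=0) weight 1/132
  (Z=1, Y=1, U=2, W=1, X=1) weight 1/264
  … 16 more
Group by Y:
  weight(Y=1) = 29/396
  weight(Y=2) = 5/66
Total weight = 29/396 + 5/66 = 59/396
P(Y=1 | obs) = 29/396 / 59/396 = 29/59
P(Y=2 | obs) = 5/66 / 59/396 = 30/59

P(Y=1) = 29/59, P(Y=2) = 30/59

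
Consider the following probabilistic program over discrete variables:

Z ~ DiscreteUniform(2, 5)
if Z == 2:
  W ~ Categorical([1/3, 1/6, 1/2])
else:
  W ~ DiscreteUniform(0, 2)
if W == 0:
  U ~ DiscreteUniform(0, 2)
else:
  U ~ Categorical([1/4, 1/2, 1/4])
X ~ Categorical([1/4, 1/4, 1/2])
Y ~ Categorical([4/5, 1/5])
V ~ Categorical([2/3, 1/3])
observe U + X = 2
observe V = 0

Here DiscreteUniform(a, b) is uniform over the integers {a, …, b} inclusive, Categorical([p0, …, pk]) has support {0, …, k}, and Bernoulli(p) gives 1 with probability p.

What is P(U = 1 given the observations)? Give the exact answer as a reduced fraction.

Enumerate traces; 72 have nonzero weight after conditioning:
  (Z=2, W=0, U=0, X=2, Y=0, V=0) weight 1/135
  (Z=2, W=0, U=0, X=2, Y=1, V=0) weight 1/540
  (Z=2, W=0, U=1, X=1, Y=0, V=0) weight 1/270
  (Z=2, W=0, U=1, X=1, Y=1, V=0) weight 1/1080
  (Z=2, W=0, U=2, X=0, Y=0, V=0) weight 1/270
  (Z=2, W=0, U=2, X=0, Y=1, V=0) weight 1/1080
  (Z=2, W=1, U=0, X=2, Y=0, V=0) weight 1/360
  (Z=2, W=1, U=0, X=2, Y=1, V=0) weight 1/1440
  … 64 more
Group by U:
  weight(U=0) = 5/54
  weight(U=1) = 2/27
  weight(U=2) = 5/108
Total weight = 5/54 + 2/27 + 5/108 = 23/108
P(U=0 | obs) = 5/54 / 23/108 = 10/23
P(U=1 | obs) = 2/27 / 23/108 = 8/23
P(U=2 | obs) = 5/108 / 23/108 = 5/23

P(U = 1 | obs) = 8/23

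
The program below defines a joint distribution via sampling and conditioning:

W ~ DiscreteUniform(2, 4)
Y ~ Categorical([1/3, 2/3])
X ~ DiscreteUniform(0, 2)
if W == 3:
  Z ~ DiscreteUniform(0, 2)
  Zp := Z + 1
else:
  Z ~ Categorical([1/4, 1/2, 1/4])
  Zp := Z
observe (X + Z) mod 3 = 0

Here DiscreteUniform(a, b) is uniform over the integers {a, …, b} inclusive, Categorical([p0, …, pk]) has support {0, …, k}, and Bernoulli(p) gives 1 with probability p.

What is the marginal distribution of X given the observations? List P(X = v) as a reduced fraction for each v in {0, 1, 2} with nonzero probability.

P(X=0) = 5/18, P(X=1) = 5/18, P(X=2) = 4/9

Enumerate traces; 18 have nonzero weight after conditioning:
  (W=2, Y=0, X=0, Z=0) weight 1/108
  (W=2, Y=0, X=1, Z=2) weight 1/108
  (W=2, Y=0, X=2, Z=1) weight 1/54
  (W=2, Y=1, X=0, Z=0) weight 1/54
  (W=2, Y=1, X=1, Z=2) weight 1/54
  (W=2, Y=1, X=2, Z=1) weight 1/27
  (W=3, Y=0, X=0, Z=0) weight 1/81
  (W=3, Y=0, X=1, Z=2) weight 1/81
  … 10 more
Group by X:
  weight(X=0) = 5/54
  weight(X=1) = 5/54
  weight(X=2) = 4/27
Total weight = 5/54 + 5/54 + 4/27 = 1/3
P(X=0 | obs) = 5/54 / 1/3 = 5/18
P(X=1 | obs) = 5/54 / 1/3 = 5/18
P(X=2 | obs) = 4/27 / 1/3 = 4/9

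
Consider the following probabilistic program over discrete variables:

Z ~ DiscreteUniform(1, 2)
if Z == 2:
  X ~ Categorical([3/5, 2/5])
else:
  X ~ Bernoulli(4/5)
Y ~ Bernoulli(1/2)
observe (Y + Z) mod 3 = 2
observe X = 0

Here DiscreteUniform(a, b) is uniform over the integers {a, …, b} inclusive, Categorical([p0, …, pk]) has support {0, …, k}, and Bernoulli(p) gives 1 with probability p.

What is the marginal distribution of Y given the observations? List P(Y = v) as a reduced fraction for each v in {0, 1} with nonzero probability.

P(Y=0) = 3/4, P(Y=1) = 1/4

Enumerate traces; 2 have nonzero weight after conditioning:
  (Z=1, X=0, Y=1) weight 1/20
  (Z=2, X=0, Y=0) weight 3/20
Group by Y:
  weight(Y=0) = 3/20
  weight(Y=1) = 1/20
Total weight = 3/20 + 1/20 = 1/5
P(Y=0 | obs) = 3/20 / 1/5 = 3/4
P(Y=1 | obs) = 1/20 / 1/5 = 1/4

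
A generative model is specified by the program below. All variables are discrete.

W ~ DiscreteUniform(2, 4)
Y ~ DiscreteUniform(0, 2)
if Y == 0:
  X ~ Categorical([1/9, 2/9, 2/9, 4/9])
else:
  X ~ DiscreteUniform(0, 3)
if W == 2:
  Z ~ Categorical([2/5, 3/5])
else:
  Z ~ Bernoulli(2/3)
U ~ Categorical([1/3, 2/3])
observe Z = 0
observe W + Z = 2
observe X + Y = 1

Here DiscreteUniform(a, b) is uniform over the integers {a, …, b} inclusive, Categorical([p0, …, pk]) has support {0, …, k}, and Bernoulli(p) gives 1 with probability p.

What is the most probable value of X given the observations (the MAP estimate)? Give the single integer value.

argmax_v P(X = v | obs) = 0

Enumerate traces; 4 have nonzero weight after conditioning:
  (W=2, Y=0, X=1, Z=0, U=0) weight 4/1215
  (W=2, Y=0, X=1, Z=0, U=1) weight 8/1215
  (W=2, Y=1, X=0, Z=0, U=0) weight 1/270
  (W=2, Y=1, X=0, Z=0, U=1) weight 1/135
Group by X:
  weight(X=0) = 1/90
  weight(X=1) = 4/405
Total weight = 1/90 + 4/405 = 17/810
P(X=0 | obs) = 1/90 / 17/810 = 9/17
P(X=1 | obs) = 4/405 / 17/810 = 8/17
argmax = 0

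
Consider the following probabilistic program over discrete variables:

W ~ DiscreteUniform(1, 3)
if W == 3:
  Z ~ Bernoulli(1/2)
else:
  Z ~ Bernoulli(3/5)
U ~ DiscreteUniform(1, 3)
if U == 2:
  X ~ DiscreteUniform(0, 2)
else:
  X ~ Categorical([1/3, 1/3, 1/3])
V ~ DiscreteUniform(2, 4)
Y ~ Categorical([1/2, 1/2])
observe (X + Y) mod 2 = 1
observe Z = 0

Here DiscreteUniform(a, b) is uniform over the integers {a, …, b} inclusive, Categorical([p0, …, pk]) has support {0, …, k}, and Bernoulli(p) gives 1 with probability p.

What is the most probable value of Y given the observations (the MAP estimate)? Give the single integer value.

argmax_v P(Y = v | obs) = 1

Enumerate traces; 81 have nonzero weight after conditioning:
  (W=1, Z=0, U=1, X=0, V=2, Y=1) weight 1/405
  (W=1, Z=0, U=1, X=0, V=3, Y=1) weight 1/405
  (W=1, Z=0, U=1, X=0, V=4, Y=1) weight 1/405
  (W=1, Z=0, U=1, X=1, V=2, Y=0) weight 1/405
  (W=1, Z=0, U=1, X=1, V=3, Y=0) weight 1/405
  (W=1, Z=0, U=1, X=1, V=4, Y=0) weight 1/405
  (W=1, Z=0, U=1, X=2, V=2, Y=1) weight 1/405
  (W=1, Z=0, U=1, X=2, V=3, Y=1) weight 1/405
  … 73 more
Group by Y:
  weight(Y=0) = 13/180
  weight(Y=1) = 13/90
Total weight = 13/180 + 13/90 = 13/60
P(Y=0 | obs) = 13/180 / 13/60 = 1/3
P(Y=1 | obs) = 13/90 / 13/60 = 2/3
argmax = 1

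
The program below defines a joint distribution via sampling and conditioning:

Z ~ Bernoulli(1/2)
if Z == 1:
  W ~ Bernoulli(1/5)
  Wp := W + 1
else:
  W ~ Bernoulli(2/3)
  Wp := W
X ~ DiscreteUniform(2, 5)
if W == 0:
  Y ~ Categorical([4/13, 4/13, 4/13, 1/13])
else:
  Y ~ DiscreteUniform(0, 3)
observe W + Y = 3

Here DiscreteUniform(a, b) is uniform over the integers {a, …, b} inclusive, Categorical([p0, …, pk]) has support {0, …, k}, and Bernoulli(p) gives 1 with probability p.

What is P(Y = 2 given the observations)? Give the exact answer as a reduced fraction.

Enumerate traces; 16 have nonzero weight after conditioning:
  (Z=0, W=0, X=2, Y=3) weight 1/312
  (Z=0, W=0, X=3, Y=3) weight 1/312
  (Z=0, W=0, X=4, Y=3) weight 1/312
  (Z=0, W=0, X=5, Y=3) weight 1/312
  (Z=0, W=1, X=2, Y=2) weight 1/48
  (Z=0, W=1, X=3, Y=2) weight 1/48
  (Z=0, W=1, X=4, Y=2) weight 1/48
  (Z=0, W=1, X=5, Y=2) weight 1/48
  … 8 more
Group by Y:
  weight(Y=2) = 13/120
  weight(Y=3) = 17/390
Total weight = 13/120 + 17/390 = 79/520
P(Y=2 | obs) = 13/120 / 79/520 = 169/237
P(Y=3 | obs) = 17/390 / 79/520 = 68/237

P(Y = 2 | obs) = 169/237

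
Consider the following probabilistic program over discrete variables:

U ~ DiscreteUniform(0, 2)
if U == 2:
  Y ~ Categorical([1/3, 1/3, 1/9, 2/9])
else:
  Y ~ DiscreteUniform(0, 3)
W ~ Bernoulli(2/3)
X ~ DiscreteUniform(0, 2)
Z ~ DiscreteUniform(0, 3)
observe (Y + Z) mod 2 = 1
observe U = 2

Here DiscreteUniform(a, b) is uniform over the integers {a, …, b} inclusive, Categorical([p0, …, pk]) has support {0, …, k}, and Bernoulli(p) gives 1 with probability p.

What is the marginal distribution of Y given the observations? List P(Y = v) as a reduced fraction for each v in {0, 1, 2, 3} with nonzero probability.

P(Y=0) = 1/3, P(Y=1) = 1/3, P(Y=2) = 1/9, P(Y=3) = 2/9

Enumerate traces; 48 have nonzero weight after conditioning:
  (U=2, Y=0, W=0, X=0, Z=1) weight 1/324
  (U=2, Y=0, W=0, X=0, Z=3) weight 1/324
  (U=2, Y=0, W=0, X=1, Z=1) weight 1/324
  (U=2, Y=0, W=0, X=1, Z=3) weight 1/324
  (U=2, Y=0, W=0, X=2, Z=1) weight 1/324
  (U=2, Y=0, W=0, X=2, Z=3) weight 1/324
  (U=2, Y=0, W=1, X=0, Z=1) weight 1/162
  (U=2, Y=0, W=1, X=0, Z=3) weight 1/162
  (U=2, Y=1, W=0, X=0, Z=0) weight 1/324
  (U=2, Y=2, W=0, X=0, Z=1) weight 1/972
  … 38 more
Group by Y:
  weight(Y=0) = 1/18
  weight(Y=1) = 1/18
  weight(Y=2) = 1/54
  weight(Y=3) = 1/27
Total weight = 1/18 + 1/18 + 1/54 + 1/27 = 1/6
P(Y=0 | obs) = 1/18 / 1/6 = 1/3
P(Y=1 | obs) = 1/18 / 1/6 = 1/3
P(Y=2 | obs) = 1/54 / 1/6 = 1/9
P(Y=3 | obs) = 1/27 / 1/6 = 2/9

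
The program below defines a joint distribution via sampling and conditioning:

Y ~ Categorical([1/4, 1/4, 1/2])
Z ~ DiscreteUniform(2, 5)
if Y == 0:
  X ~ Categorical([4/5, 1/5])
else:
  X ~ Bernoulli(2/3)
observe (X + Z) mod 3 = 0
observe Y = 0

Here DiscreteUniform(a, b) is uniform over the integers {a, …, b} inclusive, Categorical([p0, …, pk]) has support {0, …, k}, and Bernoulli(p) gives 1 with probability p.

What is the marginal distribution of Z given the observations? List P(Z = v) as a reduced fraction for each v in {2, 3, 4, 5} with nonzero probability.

Enumerate traces; 3 have nonzero weight after conditioning:
  (Y=0, Z=2, X=1) weight 1/80
  (Y=0, Z=3, X=0) weight 1/20
  (Y=0, Z=5, X=1) weight 1/80
Group by Z:
  weight(Z=2) = 1/80
  weight(Z=3) = 1/20
  weight(Z=5) = 1/80
Total weight = 1/80 + 1/20 + 1/80 = 3/40
P(Z=2 | obs) = 1/80 / 3/40 = 1/6
P(Z=3 | obs) = 1/20 / 3/40 = 2/3
P(Z=5 | obs) = 1/80 / 3/40 = 1/6

P(Z=2) = 1/6, P(Z=3) = 2/3, P(Z=5) = 1/6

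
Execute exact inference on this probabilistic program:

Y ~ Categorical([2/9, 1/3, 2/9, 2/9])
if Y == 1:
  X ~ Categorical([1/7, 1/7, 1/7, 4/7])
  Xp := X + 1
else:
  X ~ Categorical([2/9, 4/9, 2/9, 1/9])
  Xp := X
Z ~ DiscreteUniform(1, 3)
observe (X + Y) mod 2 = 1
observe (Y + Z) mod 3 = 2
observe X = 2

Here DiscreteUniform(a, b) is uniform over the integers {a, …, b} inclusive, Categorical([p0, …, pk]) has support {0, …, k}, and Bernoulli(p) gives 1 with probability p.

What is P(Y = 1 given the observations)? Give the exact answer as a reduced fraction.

P(Y = 1 | obs) = 27/55

Enumerate traces; 2 have nonzero weight after conditioning:
  (Y=1, X=2, Z=1) weight 1/63
  (Y=3, X=2, Z=2) weight 4/243
Group by Y:
  weight(Y=1) = 1/63
  weight(Y=3) = 4/243
Total weight = 1/63 + 4/243 = 55/1701
P(Y=1 | obs) = 1/63 / 55/1701 = 27/55
P(Y=3 | obs) = 4/243 / 55/1701 = 28/55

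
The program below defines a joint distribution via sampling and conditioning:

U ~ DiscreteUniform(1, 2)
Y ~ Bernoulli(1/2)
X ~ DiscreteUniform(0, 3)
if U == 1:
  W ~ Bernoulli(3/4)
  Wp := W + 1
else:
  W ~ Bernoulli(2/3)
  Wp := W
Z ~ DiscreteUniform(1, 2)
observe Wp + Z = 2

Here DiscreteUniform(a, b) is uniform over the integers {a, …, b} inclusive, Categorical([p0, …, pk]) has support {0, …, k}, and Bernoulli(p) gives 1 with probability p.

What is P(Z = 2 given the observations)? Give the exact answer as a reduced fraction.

Enumerate traces; 24 have nonzero weight after conditioning:
  (U=1, Y=0, X=0, W=0, Z=1) weight 1/128
  (U=1, Y=0, X=1, W=0, Z=1) weight 1/128
  (U=1, Y=0, X=2, W=0, Z=1) weight 1/128
  (U=1, Y=0, X=3, W=0, Z=1) weight 1/128
  (U=1, Y=1, X=0, W=0, Z=1) weight 1/128
  (U=1, Y=1, X=1, W=0, Z=1) weight 1/128
  (U=1, Y=1, X=2, W=0, Z=1) weight 1/128
  (U=1, Y=1, X=3, W=0, Z=1) weight 1/128
  (U=2, Y=0, X=0, W=0, Z=2) weight 1/96
  … 15 more
Group by Z:
  weight(Z=1) = 11/48
  weight(Z=2) = 1/12
Total weight = 11/48 + 1/12 = 5/16
P(Z=1 | obs) = 11/48 / 5/16 = 11/15
P(Z=2 | obs) = 1/12 / 5/16 = 4/15

P(Z = 2 | obs) = 4/15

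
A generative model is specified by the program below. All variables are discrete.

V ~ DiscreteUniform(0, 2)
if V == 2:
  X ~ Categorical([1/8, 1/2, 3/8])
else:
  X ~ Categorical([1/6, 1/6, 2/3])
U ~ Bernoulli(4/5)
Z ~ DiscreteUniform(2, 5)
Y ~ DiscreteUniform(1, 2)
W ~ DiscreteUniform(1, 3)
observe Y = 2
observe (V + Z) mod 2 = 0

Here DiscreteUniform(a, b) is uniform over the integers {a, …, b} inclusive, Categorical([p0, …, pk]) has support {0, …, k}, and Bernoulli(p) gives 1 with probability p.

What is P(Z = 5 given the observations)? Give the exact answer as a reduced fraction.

P(Z = 5 | obs) = 1/6

Enumerate traces; 108 have nonzero weight after conditioning:
  (V=0, X=0, U=0, Z=2, Y=2, W=1) weight 1/2160
  (V=0, X=0, U=0, Z=2, Y=2, W=2) weight 1/2160
  (V=0, X=0, U=0, Z=2, Y=2, W=3) weight 1/2160
  (V=0, X=0, U=0, Z=4, Y=2, W=1) weight 1/2160
  (V=0, X=0, U=0, Z=4, Y=2, W=2) weight 1/2160
  (V=0, X=0, U=0, Z=4, Y=2, W=3) weight 1/2160
  (V=0, X=0, U=1, Z=2, Y=2, W=1) weight 1/540
  (V=0, X=0, U=1, Z=2, Y=2, W=2) weight 1/540
  (V=1, X=0, U=0, Z=3, Y=2, W=1) weight 1/2160
  (V=1, X=0, U=0, Z=5, Y=2, W=1) weight 1/2160
  … 98 more
Group by Z:
  weight(Z=2) = 1/12
  weight(Z=3) = 1/24
  weight(Z=4) = 1/12
  weight(Z=5) = 1/24
Total weight = 1/12 + 1/24 + 1/12 + 1/24 = 1/4
P(Z=2 | obs) = 1/12 / 1/4 = 1/3
P(Z=3 | obs) = 1/24 / 1/4 = 1/6
P(Z=4 | obs) = 1/12 / 1/4 = 1/3
P(Z=5 | obs) = 1/24 / 1/4 = 1/6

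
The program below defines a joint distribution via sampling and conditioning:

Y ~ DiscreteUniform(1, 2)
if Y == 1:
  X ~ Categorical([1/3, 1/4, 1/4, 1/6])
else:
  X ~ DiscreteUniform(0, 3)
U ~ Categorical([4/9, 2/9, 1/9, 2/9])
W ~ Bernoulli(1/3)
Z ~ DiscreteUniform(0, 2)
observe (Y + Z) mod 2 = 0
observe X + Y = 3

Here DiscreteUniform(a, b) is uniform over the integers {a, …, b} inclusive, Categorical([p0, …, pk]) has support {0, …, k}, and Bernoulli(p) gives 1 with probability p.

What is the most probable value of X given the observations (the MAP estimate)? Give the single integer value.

Enumerate traces; 24 have nonzero weight after conditioning:
  (Y=1, X=2, U=0, W=0, Z=1) weight 1/81
  (Y=1, X=2, U=0, W=1, Z=1) weight 1/162
  (Y=1, X=2, U=1, W=0, Z=1) weight 1/162
  (Y=1, X=2, U=1, W=1, Z=1) weight 1/324
  (Y=1, X=2, U=2, W=0, Z=1) weight 1/324
  (Y=1, X=2, U=2, W=1, Z=1) weight 1/648
  (Y=1, X=2, U=3, W=0, Z=1) weight 1/162
  (Y=1, X=2, U=3, W=1, Z=1) weight 1/324
  (Y=2, X=1, U=0, W=0, Z=0) weight 1/81
  … 15 more
Group by X:
  weight(X=1) = 1/12
  weight(X=2) = 1/24
Total weight = 1/12 + 1/24 = 1/8
P(X=1 | obs) = 1/12 / 1/8 = 2/3
P(X=2 | obs) = 1/24 / 1/8 = 1/3
argmax = 1

argmax_v P(X = v | obs) = 1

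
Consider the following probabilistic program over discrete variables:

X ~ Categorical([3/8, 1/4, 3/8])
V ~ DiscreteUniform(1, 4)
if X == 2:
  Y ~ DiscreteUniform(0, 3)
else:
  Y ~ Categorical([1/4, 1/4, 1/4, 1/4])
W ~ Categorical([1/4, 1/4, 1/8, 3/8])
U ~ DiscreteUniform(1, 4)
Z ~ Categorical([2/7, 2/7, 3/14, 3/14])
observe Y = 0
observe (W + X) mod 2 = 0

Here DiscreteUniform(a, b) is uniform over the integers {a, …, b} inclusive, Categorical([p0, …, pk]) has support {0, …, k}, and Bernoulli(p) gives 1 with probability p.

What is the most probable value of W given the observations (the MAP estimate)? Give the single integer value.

argmax_v P(W = v | obs) = 0

Enumerate traces; 384 have nonzero weight after conditioning:
  (X=0, V=1, Y=0, W=0, U=1, Z=0) weight 3/7168
  (X=0, V=1, Y=0, W=0, U=1, Z=1) weight 3/7168
  (X=0, V=1, Y=0, W=0, U=1, Z=2) weight 9/28672
  (X=0, V=1, Y=0, W=0, U=1, Z=3) weight 9/28672
  (X=0, V=1, Y=0, W=0, U=2, Z=0) weight 3/7168
  (X=0, V=1, Y=0, W=0, U=2, Z=1) weight 3/7168
  (X=0, V=1, Y=0, W=0, U=2, Z=2) weight 9/28672
  (X=0, V=1, Y=0, W=0, U=2, Z=3) weight 9/28672
  (X=0, V=1, Y=0, W=2, U=1, Z=0) weight 3/14336
  (X=1, V=1, Y=0, W=1, U=1, Z=0) weight 1/3584
  … 374 more
Group by W:
  weight(W=0) = 3/64
  weight(W=1) = 1/64
  weight(W=2) = 3/128
  weight(W=3) = 3/128
Total weight = 3/64 + 1/64 + 3/128 + 3/128 = 7/64
P(W=0 | obs) = 3/64 / 7/64 = 3/7
P(W=1 | obs) = 1/64 / 7/64 = 1/7
P(W=2 | obs) = 3/128 / 7/64 = 3/14
P(W=3 | obs) = 3/128 / 7/64 = 3/14
argmax = 0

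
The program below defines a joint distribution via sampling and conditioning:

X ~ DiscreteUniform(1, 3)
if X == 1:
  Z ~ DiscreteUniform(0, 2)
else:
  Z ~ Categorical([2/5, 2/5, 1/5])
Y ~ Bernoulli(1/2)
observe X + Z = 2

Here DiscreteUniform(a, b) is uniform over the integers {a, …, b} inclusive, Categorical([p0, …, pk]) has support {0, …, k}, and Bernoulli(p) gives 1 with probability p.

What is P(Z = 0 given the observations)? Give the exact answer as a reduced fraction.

Enumerate traces; 4 have nonzero weight after conditioning:
  (X=1, Z=1, Y=0) weight 1/18
  (X=1, Z=1, Y=1) weight 1/18
  (X=2, Z=0, Y=0) weight 1/15
  (X=2, Z=0, Y=1) weight 1/15
Group by Z:
  weight(Z=0) = 2/15
  weight(Z=1) = 1/9
Total weight = 2/15 + 1/9 = 11/45
P(Z=0 | obs) = 2/15 / 11/45 = 6/11
P(Z=1 | obs) = 1/9 / 11/45 = 5/11

P(Z = 0 | obs) = 6/11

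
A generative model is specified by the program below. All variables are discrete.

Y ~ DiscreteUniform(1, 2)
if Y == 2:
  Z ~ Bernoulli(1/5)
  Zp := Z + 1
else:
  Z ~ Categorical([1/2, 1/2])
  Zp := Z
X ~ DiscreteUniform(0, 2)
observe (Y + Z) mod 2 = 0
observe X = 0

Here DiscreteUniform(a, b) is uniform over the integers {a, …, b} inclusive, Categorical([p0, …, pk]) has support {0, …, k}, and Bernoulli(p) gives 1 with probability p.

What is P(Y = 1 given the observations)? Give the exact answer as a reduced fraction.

Enumerate traces; 2 have nonzero weight after conditioning:
  (Y=1, Z=1, X=0) weight 1/12
  (Y=2, Z=0, X=0) weight 2/15
Group by Y:
  weight(Y=1) = 1/12
  weight(Y=2) = 2/15
Total weight = 1/12 + 2/15 = 13/60
P(Y=1 | obs) = 1/12 / 13/60 = 5/13
P(Y=2 | obs) = 2/15 / 13/60 = 8/13

P(Y = 1 | obs) = 5/13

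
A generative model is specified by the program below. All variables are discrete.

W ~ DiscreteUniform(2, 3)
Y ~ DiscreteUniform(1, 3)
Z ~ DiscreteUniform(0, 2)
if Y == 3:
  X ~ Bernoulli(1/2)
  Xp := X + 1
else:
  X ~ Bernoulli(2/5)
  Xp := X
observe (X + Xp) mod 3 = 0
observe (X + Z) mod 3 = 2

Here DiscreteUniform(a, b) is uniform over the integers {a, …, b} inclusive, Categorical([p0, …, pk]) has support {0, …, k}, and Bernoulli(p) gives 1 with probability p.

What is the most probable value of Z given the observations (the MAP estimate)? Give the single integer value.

Enumerate traces; 6 have nonzero weight after conditioning:
  (W=2, Y=1, Z=2, X=0) weight 1/30
  (W=2, Y=2, Z=2, X=0) weight 1/30
  (W=2, Y=3, Z=1, X=1) weight 1/36
  (W=3, Y=1, Z=2, X=0) weight 1/30
  (W=3, Y=2, Z=2, X=0) weight 1/30
  (W=3, Y=3, Z=1, X=1) weight 1/36
Group by Z:
  weight(Z=1) = 1/18
  weight(Z=2) = 2/15
Total weight = 1/18 + 2/15 = 17/90
P(Z=1 | obs) = 1/18 / 17/90 = 5/17
P(Z=2 | obs) = 2/15 / 17/90 = 12/17
argmax = 2

argmax_v P(Z = v | obs) = 2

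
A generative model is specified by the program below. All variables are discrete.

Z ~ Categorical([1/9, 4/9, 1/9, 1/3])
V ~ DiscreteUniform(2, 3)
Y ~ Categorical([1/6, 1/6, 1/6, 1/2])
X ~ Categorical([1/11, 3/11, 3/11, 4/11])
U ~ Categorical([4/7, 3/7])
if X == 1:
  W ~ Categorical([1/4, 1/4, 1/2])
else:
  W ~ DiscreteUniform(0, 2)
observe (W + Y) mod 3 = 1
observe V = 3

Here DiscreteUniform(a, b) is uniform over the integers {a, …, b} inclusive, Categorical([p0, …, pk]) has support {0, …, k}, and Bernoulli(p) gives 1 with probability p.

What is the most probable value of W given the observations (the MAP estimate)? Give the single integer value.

Enumerate traces; 128 have nonzero weight after conditioning:
  (Z=0, V=3, Y=0, X=0, U=0, W=1) weight 1/6237
  (Z=0, V=3, Y=0, X=0, U=1, W=1) weight 1/8316
  (Z=0, V=3, Y=0, X=1, U=0, W=1) weight 1/2772
  (Z=0, V=3, Y=0, X=1, U=1, W=1) weight 1/3696
  (Z=0, V=3, Y=0, X=2, U=0, W=1) weight 1/2079
  (Z=0, V=3, Y=0, X=2, U=1, W=1) weight 1/2772
  (Z=0, V=3, Y=0, X=3, U=0, W=1) weight 4/6237
  (Z=0, V=3, Y=0, X=3, U=1, W=1) weight 1/2079
  (Z=0, V=3, Y=1, X=0, U=0, W=0) weight 1/6237
  (Z=0, V=3, Y=2, X=0, U=0, W=2) weight 1/6237
  … 118 more
Group by W:
  weight(W=0) = 41/1584
  weight(W=1) = 41/396
  weight(W=2) = 25/792
Total weight = 41/1584 + 41/396 + 25/792 = 85/528
P(W=0 | obs) = 41/1584 / 85/528 = 41/255
P(W=1 | obs) = 41/396 / 85/528 = 164/255
P(W=2 | obs) = 25/792 / 85/528 = 10/51
argmax = 1

argmax_v P(W = v | obs) = 1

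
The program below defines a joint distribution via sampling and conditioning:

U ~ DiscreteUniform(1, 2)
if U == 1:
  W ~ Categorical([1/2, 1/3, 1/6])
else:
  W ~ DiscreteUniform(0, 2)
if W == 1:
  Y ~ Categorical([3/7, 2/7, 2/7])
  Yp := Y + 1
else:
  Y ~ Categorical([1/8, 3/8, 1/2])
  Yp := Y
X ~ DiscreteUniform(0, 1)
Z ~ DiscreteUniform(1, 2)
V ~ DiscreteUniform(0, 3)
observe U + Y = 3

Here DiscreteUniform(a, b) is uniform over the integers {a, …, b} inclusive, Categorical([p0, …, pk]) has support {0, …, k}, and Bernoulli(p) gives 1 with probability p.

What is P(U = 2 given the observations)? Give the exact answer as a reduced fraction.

Enumerate traces; 96 have nonzero weight after conditioning:
  (U=1, W=0, Y=2, X=0, Z=1, V=0) weight 1/128
  (U=1, W=0, Y=2, X=0, Z=1, V=1) weight 1/128
  (U=1, W=0, Y=2, X=0, Z=1, V=2) weight 1/128
  (U=1, W=0, Y=2, X=0, Z=1, V=3) weight 1/128
  (U=1, W=0, Y=2, X=0, Z=2, V=0) weight 1/128
  (U=1, W=0, Y=2, X=0, Z=2, V=1) weight 1/128
  (U=1, W=0, Y=2, X=0, Z=2, V=2) weight 1/128
  (U=1, W=0, Y=2, X=0, Z=2, V=3) weight 1/128
  (U=2, W=0, Y=1, X=0, Z=1, V=0) weight 1/256
  … 87 more
Group by U:
  weight(U=1) = 3/14
  weight(U=2) = 29/168
Total weight = 3/14 + 29/168 = 65/168
P(U=1 | obs) = 3/14 / 65/168 = 36/65
P(U=2 | obs) = 29/168 / 65/168 = 29/65

P(U = 2 | obs) = 29/65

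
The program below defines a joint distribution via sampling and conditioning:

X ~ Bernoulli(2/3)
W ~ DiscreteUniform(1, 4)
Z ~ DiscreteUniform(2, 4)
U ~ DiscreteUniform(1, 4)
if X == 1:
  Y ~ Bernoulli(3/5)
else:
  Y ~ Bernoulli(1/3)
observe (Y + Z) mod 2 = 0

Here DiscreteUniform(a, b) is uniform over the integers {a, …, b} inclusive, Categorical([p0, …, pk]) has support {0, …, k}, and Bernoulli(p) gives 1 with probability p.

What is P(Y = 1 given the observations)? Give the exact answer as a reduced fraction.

P(Y = 1 | obs) = 23/67

Enumerate traces; 96 have nonzero weight after conditioning:
  (X=0, W=1, Z=2, U=1, Y=0) weight 1/216
  (X=0, W=1, Z=2, U=2, Y=0) weight 1/216
  (X=0, W=1, Z=2, U=3, Y=0) weight 1/216
  (X=0, W=1, Z=2, U=4, Y=0) weight 1/216
  (X=0, W=1, Z=3, U=1, Y=1) weight 1/432
  (X=0, W=1, Z=3, U=2, Y=1) weight 1/432
  (X=0, W=1, Z=3, U=3, Y=1) weight 1/432
  (X=0, W=1, Z=3, U=4, Y=1) weight 1/432
  … 88 more
Group by Y:
  weight(Y=0) = 44/135
  weight(Y=1) = 23/135
Total weight = 44/135 + 23/135 = 67/135
P(Y=0 | obs) = 44/135 / 67/135 = 44/67
P(Y=1 | obs) = 23/135 / 67/135 = 23/67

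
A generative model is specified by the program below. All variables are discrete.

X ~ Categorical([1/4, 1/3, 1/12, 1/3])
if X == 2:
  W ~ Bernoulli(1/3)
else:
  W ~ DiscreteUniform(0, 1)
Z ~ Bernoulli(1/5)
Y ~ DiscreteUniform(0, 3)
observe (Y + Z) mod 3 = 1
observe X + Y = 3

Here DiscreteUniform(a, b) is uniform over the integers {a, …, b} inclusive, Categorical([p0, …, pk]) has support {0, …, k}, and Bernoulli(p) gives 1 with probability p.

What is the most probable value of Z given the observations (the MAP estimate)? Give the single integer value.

Enumerate traces; 6 have nonzero weight after conditioning:
  (X=0, W=0, Z=1, Y=3) weight 1/160
  (X=0, W=1, Z=1, Y=3) weight 1/160
  (X=2, W=0, Z=0, Y=1) weight 1/90
  (X=2, W=1, Z=0, Y=1) weight 1/180
  (X=3, W=0, Z=1, Y=0) weight 1/120
  (X=3, W=1, Z=1, Y=0) weight 1/120
Group by Z:
  weight(Z=0) = 1/60
  weight(Z=1) = 7/240
Total weight = 1/60 + 7/240 = 11/240
P(Z=0 | obs) = 1/60 / 11/240 = 4/11
P(Z=1 | obs) = 7/240 / 11/240 = 7/11
argmax = 1

argmax_v P(Z = v | obs) = 1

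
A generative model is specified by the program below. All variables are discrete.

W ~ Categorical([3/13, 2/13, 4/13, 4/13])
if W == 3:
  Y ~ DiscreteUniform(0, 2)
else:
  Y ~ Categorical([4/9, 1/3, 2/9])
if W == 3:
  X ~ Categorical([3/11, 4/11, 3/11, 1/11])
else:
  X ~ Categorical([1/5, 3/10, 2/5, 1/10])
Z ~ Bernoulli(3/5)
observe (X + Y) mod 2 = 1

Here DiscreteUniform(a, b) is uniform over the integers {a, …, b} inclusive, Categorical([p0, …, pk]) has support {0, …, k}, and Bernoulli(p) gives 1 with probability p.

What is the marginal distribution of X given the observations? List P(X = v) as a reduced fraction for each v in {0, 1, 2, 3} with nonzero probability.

P(X=0) = 159/1013, P(X=1) = 457/1013, P(X=2) = 258/1013, P(X=3) = 139/1013

Enumerate traces; 48 have nonzero weight after conditioning:
  (W=0, Y=0, X=1, Z=0) weight 4/325
  (W=0, Y=0, X=1, Z=1) weight 6/325
  (W=0, Y=0, X=3, Z=0) weight 4/975
  (W=0, Y=0, X=3, Z=1) weight 2/325
  (W=0, Y=1, X=0, Z=0) weight 2/325
  (W=0, Y=1, X=0, Z=1) weight 3/325
  (W=0, Y=1, X=2, Z=0) weight 4/325
  (W=0, Y=1, X=2, Z=1) weight 6/325
  … 40 more
Group by X:
  weight(X=0) = 53/715
  weight(X=1) = 457/2145
  weight(X=2) = 86/715
  weight(X=3) = 139/2145
Total weight = 53/715 + 457/2145 + 86/715 + 139/2145 = 1013/2145
P(X=0 | obs) = 53/715 / 1013/2145 = 159/1013
P(X=1 | obs) = 457/2145 / 1013/2145 = 457/1013
P(X=2 | obs) = 86/715 / 1013/2145 = 258/1013
P(X=3 | obs) = 139/2145 / 1013/2145 = 139/1013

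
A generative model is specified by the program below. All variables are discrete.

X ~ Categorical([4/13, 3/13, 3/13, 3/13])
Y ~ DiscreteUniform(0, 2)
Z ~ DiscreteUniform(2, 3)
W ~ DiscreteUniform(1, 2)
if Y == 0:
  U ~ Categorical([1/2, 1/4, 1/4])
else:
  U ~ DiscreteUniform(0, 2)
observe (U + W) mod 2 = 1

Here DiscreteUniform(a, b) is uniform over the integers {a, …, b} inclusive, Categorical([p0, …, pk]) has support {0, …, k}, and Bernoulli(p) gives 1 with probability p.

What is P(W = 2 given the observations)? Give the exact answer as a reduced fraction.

P(W = 2 | obs) = 11/36

Enumerate traces; 72 have nonzero weight after conditioning:
  (X=0, Y=0, Z=2, W=1, U=0) weight 1/78
  (X=0, Y=0, Z=2, W=1, U=2) weight 1/156
  (X=0, Y=0, Z=2, W=2, U=1) weight 1/156
  (X=0, Y=0, Z=3, W=1, U=0) weight 1/78
  (X=0, Y=0, Z=3, W=1, U=2) weight 1/156
  (X=0, Y=0, Z=3, W=2, U=1) weight 1/156
  (X=0, Y=1, Z=2, W=1, U=0) weight 1/117
  (X=0, Y=1, Z=2, W=1, U=2) weight 1/117
  … 64 more
Group by W:
  weight(W=1) = 25/72
  weight(W=2) = 11/72
Total weight = 25/72 + 11/72 = 1/2
P(W=1 | obs) = 25/72 / 1/2 = 25/36
P(W=2 | obs) = 11/72 / 1/2 = 11/36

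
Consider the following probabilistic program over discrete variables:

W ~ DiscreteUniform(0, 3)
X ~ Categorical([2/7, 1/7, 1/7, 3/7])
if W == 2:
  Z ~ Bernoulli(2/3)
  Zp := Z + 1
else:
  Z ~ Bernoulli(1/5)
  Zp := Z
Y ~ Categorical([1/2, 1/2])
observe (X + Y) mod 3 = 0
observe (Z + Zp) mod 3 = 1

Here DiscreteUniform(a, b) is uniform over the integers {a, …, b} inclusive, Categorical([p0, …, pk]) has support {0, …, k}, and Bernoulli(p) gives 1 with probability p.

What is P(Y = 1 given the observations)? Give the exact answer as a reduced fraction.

Enumerate traces; 3 have nonzero weight after conditioning:
  (W=2, X=0, Z=0, Y=0) weight 1/84
  (W=2, X=2, Z=0, Y=1) weight 1/168
  (W=2, X=3, Z=0, Y=0) weight 1/56
Group by Y:
  weight(Y=0) = 5/168
  weight(Y=1) = 1/168
Total weight = 5/168 + 1/168 = 1/28
P(Y=0 | obs) = 5/168 / 1/28 = 5/6
P(Y=1 | obs) = 1/168 / 1/28 = 1/6

P(Y = 1 | obs) = 1/6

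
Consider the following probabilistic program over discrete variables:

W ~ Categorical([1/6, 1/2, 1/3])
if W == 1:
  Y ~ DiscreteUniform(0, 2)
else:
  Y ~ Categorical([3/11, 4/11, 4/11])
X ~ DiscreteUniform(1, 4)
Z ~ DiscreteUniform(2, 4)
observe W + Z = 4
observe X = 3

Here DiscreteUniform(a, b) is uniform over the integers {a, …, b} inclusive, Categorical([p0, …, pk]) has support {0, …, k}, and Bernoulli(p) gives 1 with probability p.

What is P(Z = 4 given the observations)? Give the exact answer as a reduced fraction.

Enumerate traces; 9 have nonzero weight after conditioning:
  (W=0, Y=0, X=3, Z=4) weight 1/264
  (W=0, Y=1, X=3, Z=4) weight 1/198
  (W=0, Y=2, X=3, Z=4) weight 1/198
  (W=1, Y=0, X=3, Z=3) weight 1/72
  (W=1, Y=1, X=3, Z=3) weight 1/72
  (W=1, Y=2, X=3, Z=3) weight 1/72
  (W=2, Y=0, X=3, Z=2) weight 1/132
  (W=2, Y=1, X=3, Z=2) weight 1/99
  … 1 more
Group by Z:
  weight(Z=2) = 1/36
  weight(Z=3) = 1/24
  weight(Z=4) = 1/72
Total weight = 1/36 + 1/24 + 1/72 = 1/12
P(Z=2 | obs) = 1/36 / 1/12 = 1/3
P(Z=3 | obs) = 1/24 / 1/12 = 1/2
P(Z=4 | obs) = 1/72 / 1/12 = 1/6

P(Z = 4 | obs) = 1/6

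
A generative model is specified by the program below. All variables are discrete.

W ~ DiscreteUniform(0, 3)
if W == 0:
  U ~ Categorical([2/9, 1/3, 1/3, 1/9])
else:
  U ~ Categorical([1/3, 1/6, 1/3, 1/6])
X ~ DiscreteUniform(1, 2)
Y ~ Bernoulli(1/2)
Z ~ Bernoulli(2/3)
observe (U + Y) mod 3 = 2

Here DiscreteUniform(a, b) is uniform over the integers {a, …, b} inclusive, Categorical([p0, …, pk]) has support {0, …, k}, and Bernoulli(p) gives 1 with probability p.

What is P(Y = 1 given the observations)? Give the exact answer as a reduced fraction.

P(Y = 1 | obs) = 5/13

Enumerate traces; 32 have nonzero weight after conditioning:
  (W=0, U=1, X=1, Y=1, Z=0) weight 1/144
  (W=0, U=1, X=1, Y=1, Z=1) weight 1/72
  (W=0, U=1, X=2, Y=1, Z=0) weight 1/144
  (W=0, U=1, X=2, Y=1, Z=1) weight 1/72
  (W=0, U=2, X=1, Y=0, Z=0) weight 1/144
  (W=0, U=2, X=1, Y=0, Z=1) weight 1/72
  (W=0, U=2, X=2, Y=0, Z=0) weight 1/144
  (W=0, U=2, X=2, Y=0, Z=1) weight 1/72
  … 24 more
Group by Y:
  weight(Y=0) = 1/6
  weight(Y=1) = 5/48
Total weight = 1/6 + 5/48 = 13/48
P(Y=0 | obs) = 1/6 / 13/48 = 8/13
P(Y=1 | obs) = 5/48 / 13/48 = 5/13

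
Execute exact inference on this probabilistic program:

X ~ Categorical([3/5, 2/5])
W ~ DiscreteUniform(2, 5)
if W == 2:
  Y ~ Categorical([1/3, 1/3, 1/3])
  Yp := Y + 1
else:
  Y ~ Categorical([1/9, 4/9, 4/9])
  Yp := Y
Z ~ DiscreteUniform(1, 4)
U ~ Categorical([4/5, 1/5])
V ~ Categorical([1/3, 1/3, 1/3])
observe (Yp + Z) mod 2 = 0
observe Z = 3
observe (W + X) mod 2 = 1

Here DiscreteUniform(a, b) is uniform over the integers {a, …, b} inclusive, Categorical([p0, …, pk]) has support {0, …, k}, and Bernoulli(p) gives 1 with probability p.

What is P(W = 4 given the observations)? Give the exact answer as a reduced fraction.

P(W = 4 | obs) = 2/11

Enumerate traces; 30 have nonzero weight after conditioning:
  (X=0, W=3, Y=1, Z=3, U=0, V=0) weight 1/225
  (X=0, W=3, Y=1, Z=3, U=0, V=1) weight 1/225
  (X=0, W=3, Y=1, Z=3, U=0, V=2) weight 1/225
  (X=0, W=3, Y=1, Z=3, U=1, V=0) weight 1/900
  (X=0, W=3, Y=1, Z=3, U=1, V=1) weight 1/900
  (X=0, W=3, Y=1, Z=3, U=1, V=2) weight 1/900
  (X=0, W=5, Y=1, Z=3, U=0, V=0) weight 1/225
  (X=0, W=5, Y=1, Z=3, U=0, V=1) weight 1/225
  (X=1, W=2, Y=0, Z=3, U=0, V=0) weight 1/450
  (X=1, W=4, Y=1, Z=3, U=0, V=0) weight 2/675
  … 20 more
Group by W:
  weight(W=2) = 1/60
  weight(W=3) = 1/60
  weight(W=4) = 1/90
  weight(W=5) = 1/60
Total weight = 1/60 + 1/60 + 1/90 + 1/60 = 11/180
P(W=2 | obs) = 1/60 / 11/180 = 3/11
P(W=3 | obs) = 1/60 / 11/180 = 3/11
P(W=4 | obs) = 1/90 / 11/180 = 2/11
P(W=5 | obs) = 1/60 / 11/180 = 3/11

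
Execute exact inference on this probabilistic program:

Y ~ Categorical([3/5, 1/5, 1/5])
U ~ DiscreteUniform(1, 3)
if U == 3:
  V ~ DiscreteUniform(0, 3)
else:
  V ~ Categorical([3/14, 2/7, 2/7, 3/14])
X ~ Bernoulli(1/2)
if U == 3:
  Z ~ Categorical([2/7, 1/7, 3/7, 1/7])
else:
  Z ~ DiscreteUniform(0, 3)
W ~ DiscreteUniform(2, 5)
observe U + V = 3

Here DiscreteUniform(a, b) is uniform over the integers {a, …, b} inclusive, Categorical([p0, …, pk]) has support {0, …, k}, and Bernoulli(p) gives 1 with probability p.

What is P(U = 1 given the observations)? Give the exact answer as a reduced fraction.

P(U = 1 | obs) = 8/23

Enumerate traces; 288 have nonzero weight after conditioning:
  (Y=0, U=1, V=2, X=0, Z=0, W=2) weight 1/560
  (Y=0, U=1, V=2, X=0, Z=0, W=3) weight 1/560
  (Y=0, U=1, V=2, X=0, Z=0, W=4) weight 1/560
  (Y=0, U=1, V=2, X=0, Z=0, W=5) weight 1/560
  (Y=0, U=1, V=2, X=0, Z=1, W=2) weight 1/560
  (Y=0, U=1, V=2, X=0, Z=1, W=3) weight 1/560
  (Y=0, U=1, V=2, X=0, Z=1, W=4) weight 1/560
  (Y=0, U=1, V=2, X=0, Z=1, W=5) weight 1/560
  (Y=0, U=2, V=1, X=0, Z=0, W=2) weight 1/560
  (Y=0, U=3, V=0, X=0, Z=0, W=2) weight 1/560
  … 278 more
Group by U:
  weight(U=1) = 2/21
  weight(U=2) = 2/21
  weight(U=3) = 1/12
Total weight = 2/21 + 2/21 + 1/12 = 23/84
P(U=1 | obs) = 2/21 / 23/84 = 8/23
P(U=2 | obs) = 2/21 / 23/84 = 8/23
P(U=3 | obs) = 1/12 / 23/84 = 7/23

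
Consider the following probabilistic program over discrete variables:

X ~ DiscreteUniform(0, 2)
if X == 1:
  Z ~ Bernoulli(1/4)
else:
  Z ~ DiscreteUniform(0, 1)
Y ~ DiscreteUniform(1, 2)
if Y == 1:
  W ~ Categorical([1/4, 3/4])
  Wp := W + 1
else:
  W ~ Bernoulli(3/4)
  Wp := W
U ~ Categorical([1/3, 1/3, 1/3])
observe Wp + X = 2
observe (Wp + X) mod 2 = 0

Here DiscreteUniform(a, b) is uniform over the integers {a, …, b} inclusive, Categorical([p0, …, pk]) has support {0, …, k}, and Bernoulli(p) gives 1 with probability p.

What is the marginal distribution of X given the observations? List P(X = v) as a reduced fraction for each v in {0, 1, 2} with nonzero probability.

P(X=0) = 3/8, P(X=1) = 1/2, P(X=2) = 1/8

Enumerate traces; 24 have nonzero weight after conditioning:
  (X=0, Z=0, Y=1, W=1, U=0) weight 1/48
  (X=0, Z=0, Y=1, W=1, U=1) weight 1/48
  (X=0, Z=0, Y=1, W=1, U=2) weight 1/48
  (X=0, Z=1, Y=1, W=1, U=0) weight 1/48
  (X=0, Z=1, Y=1, W=1, U=1) weight 1/48
  (X=0, Z=1, Y=1, W=1, U=2) weight 1/48
  (X=1, Z=0, Y=1, W=0, U=0) weight 1/96
  (X=1, Z=0, Y=1, W=0, U=1) weight 1/96
  (X=2, Z=0, Y=2, W=0, U=0) weight 1/144
  … 15 more
Group by X:
  weight(X=0) = 1/8
  weight(X=1) = 1/6
  weight(X=2) = 1/24
Total weight = 1/8 + 1/6 + 1/24 = 1/3
P(X=0 | obs) = 1/8 / 1/3 = 3/8
P(X=1 | obs) = 1/6 / 1/3 = 1/2
P(X=2 | obs) = 1/24 / 1/3 = 1/8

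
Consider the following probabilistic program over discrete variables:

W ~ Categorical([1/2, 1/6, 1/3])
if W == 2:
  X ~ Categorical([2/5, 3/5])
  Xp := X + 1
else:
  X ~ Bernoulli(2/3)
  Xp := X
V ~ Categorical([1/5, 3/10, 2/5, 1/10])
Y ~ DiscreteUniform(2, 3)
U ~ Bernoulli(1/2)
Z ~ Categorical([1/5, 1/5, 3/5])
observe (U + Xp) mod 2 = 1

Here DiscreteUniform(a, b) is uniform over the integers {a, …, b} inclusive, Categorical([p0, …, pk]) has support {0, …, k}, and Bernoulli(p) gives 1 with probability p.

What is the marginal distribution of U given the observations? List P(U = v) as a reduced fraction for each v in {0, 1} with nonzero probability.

P(U=0) = 26/45, P(U=1) = 19/45

Enumerate traces; 144 have nonzero weight after conditioning:
  (W=0, X=0, V=0, Y=2, U=1, Z=0) weight 1/600
  (W=0, X=0, V=0, Y=2, U=1, Z=1) weight 1/600
  (W=0, X=0, V=0, Y=2, U=1, Z=2) weight 1/200
  (W=0, X=0, V=0, Y=3, U=1, Z=0) weight 1/600
  (W=0, X=0, V=0, Y=3, U=1, Z=1) weight 1/600
  (W=0, X=0, V=0, Y=3, U=1, Z=2) weight 1/200
  (W=0, X=0, V=1, Y=2, U=1, Z=0) weight 1/400
  (W=0, X=0, V=1, Y=2, U=1, Z=1) weight 1/400
  (W=0, X=1, V=0, Y=2, U=0, Z=0) weight 1/300
  … 135 more
Group by U:
  weight(U=0) = 13/45
  weight(U=1) = 19/90
Total weight = 13/45 + 19/90 = 1/2
P(U=0 | obs) = 13/45 / 1/2 = 26/45
P(U=1 | obs) = 19/90 / 1/2 = 19/45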